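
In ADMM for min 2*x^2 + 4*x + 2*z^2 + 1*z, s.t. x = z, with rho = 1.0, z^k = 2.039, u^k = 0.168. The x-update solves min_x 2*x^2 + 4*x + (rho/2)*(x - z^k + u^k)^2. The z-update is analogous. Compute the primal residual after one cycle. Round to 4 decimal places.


ADMM iteration with rho = 1.0, z^k = 2.039, u^k = 0.168
Step 1: x-update.
Minimize 2*x^2 + 4*x + (1.0/2)*(x - 2.039 + 0.168)^2
FOC: (2*2 + 1.0)*x = -4 + 1.0*(2.039 - 0.168)
x^{k+1} = -0.4258
Step 2: z-update.
Minimize 2*z^2 + 1*z + (1.0/2)*(-0.4258 - z + 0.168)^2
FOC: (2*2 + 1.0)*z = -1 + 1.0*(-0.4258 + 0.168)
z^{k+1} = -0.2516
Step 3: u-update.
u^{k+1} = 0.168 - 0.4258 + 0.2516 = -0.0062
Step 4: Primal residual = |-0.4258 + 0.2516| = 0.1742


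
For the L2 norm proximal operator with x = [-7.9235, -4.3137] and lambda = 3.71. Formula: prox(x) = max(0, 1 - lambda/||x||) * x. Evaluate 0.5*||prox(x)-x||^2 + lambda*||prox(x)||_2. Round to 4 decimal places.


Step 1: Compute ||x||.
||x|| = 9.0216
Step 2: Compute scaling factor.
scale = max(0, 1 - 3.71/9.0216) = 0.5888
Step 3: prox(x) = [-4.6651, -2.5398]
||prox(x)|| = 5.3116
Step 4: Proximal objective.
0.5*||prox-x||^2 = 6.8821
lambda*||prox|| = 19.706
Total = 26.5882


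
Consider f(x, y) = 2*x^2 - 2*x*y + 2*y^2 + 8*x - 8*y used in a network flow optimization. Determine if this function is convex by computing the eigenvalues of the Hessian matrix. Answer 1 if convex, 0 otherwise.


The Hessian of f(x,y) = 2*x^2 - 2*x*y + 2*y^2 + 8*x - 8*y is:
H = [[4, -2], [-2, 4]]
Trace = 4 + 4 = 8
Determinant = 4*4 - (-2)^2 = 12
Discriminant = (8)^2 - 4*12 = 16.0
Eigenvalues: lambda_1 = 2.0, lambda_2 = 6.0
The function is convex.

1


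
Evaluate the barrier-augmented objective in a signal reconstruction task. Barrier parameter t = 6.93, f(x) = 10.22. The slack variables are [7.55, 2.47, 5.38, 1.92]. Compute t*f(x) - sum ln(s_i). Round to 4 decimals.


Step 1: Compute log-barrier.
ln values: [2.0215, 0.9042, 1.6827, 0.6523]
phi = -(2.0215 + 0.9042 + 1.6827 + 0.6523) = -5.2608
Step 2: Compute augmented objective.
t*f(x) = 6.93*10.22 = 70.8246
Total = 70.8246 - 5.2608 = 65.5638


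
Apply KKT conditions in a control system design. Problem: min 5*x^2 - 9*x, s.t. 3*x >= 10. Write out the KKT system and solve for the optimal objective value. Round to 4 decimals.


Step 1: Try lambda = 0 (constraint inactive).
x_unc = 9/(2*5) = 0.9
Check: 3*0.9 = 2.7 < 10 -- violated!
Step 2: Constraint must be active: 3*x = 10
x* = 10/3 = 3.3333 (rounded; the exact value 10/3 is used below)
lambda = (2*5*(10/3) - 9)/3 = 8.1111
Step 3: Compute optimal value.
f(x*) = 5*(10/3)^2 - 9*(10/3) = 25.5556


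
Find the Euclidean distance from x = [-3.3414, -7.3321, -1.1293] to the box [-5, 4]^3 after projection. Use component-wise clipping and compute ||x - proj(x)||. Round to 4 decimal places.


Project each component onto [-5, 4].
clip(-3.3414) = -3.3414, clip(-7.3321) = -5.0, clip(-1.1293) = -1.1293
Projection = [-3.3414, -5.0, -1.1293]
Squared diffs: [0.0, 5.4387, 0.0]
Distance = sqrt(5.4387) = 2.3321


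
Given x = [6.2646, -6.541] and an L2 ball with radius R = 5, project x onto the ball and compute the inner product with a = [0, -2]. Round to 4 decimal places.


Step 1: Compute ||x|| (intermediates to 6 decimals).
||x|| = sqrt(6.2646^2 + (-6.541)^2) = 9.057036
Step 2: Project.
Since ||x|| > R, scale = R/||x|| = 5/9.057036 = 0.552057, proj(x) = scale * x
proj(x) = [3.458416, -3.611005]
Step 3: Dot product.
a^T * proj(x) = 0*3.458416 - 2*(-3.611005) = 7.222


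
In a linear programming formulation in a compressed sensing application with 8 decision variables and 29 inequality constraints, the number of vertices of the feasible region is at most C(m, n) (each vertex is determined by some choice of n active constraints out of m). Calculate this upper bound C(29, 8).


Each vertex corresponds to some choice of n active constraints out of m, so the number of vertices is at most C(m, n) = m! / (n!(m-n)!).
m = 29, n = 8
Numerator: 29 * 28 * 27 * 26 * 25 * 24 * 23 * 22
Denominator: 8! = 40320
C(29, 8) = 4292145


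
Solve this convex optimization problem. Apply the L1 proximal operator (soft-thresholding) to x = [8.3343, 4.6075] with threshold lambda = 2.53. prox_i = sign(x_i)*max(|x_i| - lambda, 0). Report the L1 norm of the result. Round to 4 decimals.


Soft-thresholding with lambda = 2.53:
prox(8.3343) = sign(8.3343)*max(|8.3343| - 2.53, 0) = 5.8043
prox(4.6075) = sign(4.6075)*max(|4.6075| - 2.53, 0) = 2.0775
prox(x) = [5.8043, 2.0775]
||prox(x)||_1 = 5.8043 + 2.0775 = 7.8818


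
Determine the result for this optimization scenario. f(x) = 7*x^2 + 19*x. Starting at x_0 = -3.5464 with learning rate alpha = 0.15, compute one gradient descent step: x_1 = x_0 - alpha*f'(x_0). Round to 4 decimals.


We compute the gradient at x_0 and apply the update.
f'(x) = 14*x + 19
f'(-3.5464) = 14*-3.5464 + 19 = -30.6496
x_1 = -3.5464 - 0.15*-30.6496 = 1.051


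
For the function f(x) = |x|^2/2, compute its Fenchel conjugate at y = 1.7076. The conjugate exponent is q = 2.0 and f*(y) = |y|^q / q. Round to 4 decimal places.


The conjugate exponent q satisfies 1/p + 1/q = 1.
p = 2, so q = 2/(2 - 1) = 2.0
|y|^q = 1.7076^2.0 = 2.9159
f*(1.7076) = 2.9159 / 2.0 = 1.4579


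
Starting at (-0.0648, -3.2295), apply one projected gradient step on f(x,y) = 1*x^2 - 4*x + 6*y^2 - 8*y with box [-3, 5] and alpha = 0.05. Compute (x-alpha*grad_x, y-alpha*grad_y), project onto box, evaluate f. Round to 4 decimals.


Step 1: Compute gradient at (-0.0648, -3.2295).
grad_x = 2*1*-0.0648 - 4 = -4.1296
grad_y = 2*6*-3.2295 - 8 = -46.754
Step 2: Gradient step.
x_raw = -0.0648 - 0.05*-4.1296 = 0.1417
y_raw = -3.2295 - 0.05*-46.754 = -0.8918
Step 3: Project onto [-3, 5].
x_proj = clip(0.1417) = 0.1417
y_proj = clip(-0.8918) = -0.8918
Step 4: Evaluate f.
f(0.1417, -0.8918) = 11.3596


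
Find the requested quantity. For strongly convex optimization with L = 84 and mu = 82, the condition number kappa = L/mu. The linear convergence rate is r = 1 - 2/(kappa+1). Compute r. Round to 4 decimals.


Step 1: Compute the condition number.
kappa = L/mu = 84/82 = 1.0244
Step 2: Compute the convergence rate.
r = 1 - 2/(kappa + 1) = 1 - 2*mu/(L + mu) = (L - mu)/(L + mu) = 2/166 = 0.012


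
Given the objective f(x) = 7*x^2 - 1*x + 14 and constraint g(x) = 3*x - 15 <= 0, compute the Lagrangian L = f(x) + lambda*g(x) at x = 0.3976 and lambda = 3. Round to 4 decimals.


Step 1: Evaluate f(x).
f(0.3976) = 7*0.3976^2 - 1*0.3976 + 14 = 14.709
Step 2: Evaluate g(x).
g(0.3976) = 3*0.3976 - 15 = -13.8072
Step 3: Compute Lagrangian.
L = 14.709 + 3*-13.8072 = -26.7126


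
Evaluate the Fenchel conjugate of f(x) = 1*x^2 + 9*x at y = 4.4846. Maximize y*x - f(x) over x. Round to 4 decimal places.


f*(y) = sup_x {y*x - a*x^2 - b*x} = sup_x {(y-b)*x - a*x^2}
FOC: (y - b) - 2a*x = 0 => x* = (y - b)/(2a)
x* = (4.4846 - 9)/(2*1) = -2.2577
f*(4.4846) = (y-b)^2/(4a) = (4.4846 - 9)^2/(4*1)
= 20.3888/4 = 5.0972


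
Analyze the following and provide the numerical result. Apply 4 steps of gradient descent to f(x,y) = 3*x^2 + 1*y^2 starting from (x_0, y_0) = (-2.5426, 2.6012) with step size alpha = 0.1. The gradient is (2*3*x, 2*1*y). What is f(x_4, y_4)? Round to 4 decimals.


Gradient descent on f(x,y) = 3*x^2 + 1*y^2.
Starting point: (-2.5426, 2.6012), alpha = 0.1
Step 1: grad_x = 2*3*-2.5426 = -15.2556, grad_y = 2*1*2.6012 = 5.2024
  x_1 = -2.5426 - 0.1*-15.2556 = -1.017
  y_1 = 2.6012 - 0.1*5.2024 = 2.081
Step 2: grad_x = 2*3*-1.017 = -6.1022, grad_y = 2*1*2.081 = 4.1619
  x_2 = -1.017 - 0.1*-6.1022 = -0.4068
  y_2 = 2.081 - 0.1*4.1619 = 1.6648
Step 3: grad_x = 2*3*-0.4068 = -2.4409, grad_y = 2*1*1.6648 = 3.3295
  x_3 = -0.4068 - 0.1*-2.4409 = -0.1627
  y_3 = 1.6648 - 0.1*3.3295 = 1.3318
Step 4: grad_x = 2*3*-0.1627 = -0.9764, grad_y = 2*1*1.3318 = 2.6636
  x_4 = -0.1627 - 0.1*-0.9764 = -0.0651
  y_4 = 1.3318 - 0.1*2.6636 = 1.0655
f(-0.0651, 1.0655) = 3*(-0.0651)^2 + 1*1.0655^2 = 1.1479


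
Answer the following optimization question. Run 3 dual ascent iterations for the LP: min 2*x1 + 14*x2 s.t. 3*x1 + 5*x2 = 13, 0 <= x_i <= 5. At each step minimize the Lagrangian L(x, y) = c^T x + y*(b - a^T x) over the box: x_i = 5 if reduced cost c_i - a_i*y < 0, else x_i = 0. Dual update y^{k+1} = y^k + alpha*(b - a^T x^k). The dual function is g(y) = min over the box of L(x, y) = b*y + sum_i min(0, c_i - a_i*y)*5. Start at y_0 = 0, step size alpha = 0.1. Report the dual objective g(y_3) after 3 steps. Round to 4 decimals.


Dual ascent for LP: min 2*x1 + 14*x2, 3*x1 + 5*x2 = 13, 0 <= x_i <= 5
Step 1: y^k = 0.0, reduced costs: (2.0, 14.0)
  x^k = (0.0, 0.0), subgradient = b - a^T x = 13.0
  y^{k+1} = 0.0 + 0.1*13.0 = 1.3
Step 2: y^k = 1.3, reduced costs: (-1.9, 7.5)
  x^k = (5.0, 0.0), subgradient = b - a^T x = -2.0
  y^{k+1} = 1.3 + 0.1*-2.0 = 1.1
Step 3: y^k = 1.1, reduced costs: (-1.3, 8.5)
  x^k = (5.0, 0.0), subgradient = b - a^T x = -2.0
  y^{k+1} = 1.1 + 0.1*-2.0 = 0.9
Dual objective at y_3 = 0.9: reduced costs (-0.7, 9.5), box minimizer x = (5.0, 0.0)
g(y_3) = b*y + (c1 - a1*y)*x1 + (c2 - a2*y)*x2 = 13*0.9 + (-0.7)*5.0 + 9.5*0.0 = 11.7 - 3.5 + 0.0 = 8.2


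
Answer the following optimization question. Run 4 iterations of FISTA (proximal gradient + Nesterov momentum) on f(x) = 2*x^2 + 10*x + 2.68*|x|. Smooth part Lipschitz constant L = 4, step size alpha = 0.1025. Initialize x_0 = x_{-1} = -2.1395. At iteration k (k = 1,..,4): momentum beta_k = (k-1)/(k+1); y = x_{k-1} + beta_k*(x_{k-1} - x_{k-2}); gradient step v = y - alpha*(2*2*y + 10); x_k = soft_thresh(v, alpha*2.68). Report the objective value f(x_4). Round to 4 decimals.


FISTA on f(x) = 2*x^2 + 10*x + 2.68*|x|
L = 4, alpha = 0.1025
Iteration 1: beta = 0.0, y = -2.1395 + 0.0*(-2.1395 + 2.1395) = -2.1395
  grad(y) = 1.442, v = y - alpha*grad = -2.2873
  prox(v) = soft_thresh(-2.2873, 0.2747) = -2.0126
Iteration 2: beta = 0.3333, y = -2.0126 + 0.3333*(-2.0126 + 2.1395) = -1.9703
  grad(y) = 2.1188, v = y - alpha*grad = -2.1875
  prox(v) = soft_thresh(-2.1875, 0.2747) = -1.9128
Iteration 3: beta = 0.5, y = -1.9128 + 0.5*(-1.9128 + 2.0126) = -1.8629
  grad(y) = 2.5485, v = y - alpha*grad = -2.1241
  prox(v) = soft_thresh(-2.1241, 0.2747) = -1.8494
Iteration 4: beta = 0.6, y = -1.8494 + 0.6*(-1.8494 + 1.9128) = -1.8114
  grad(y) = 2.7546, v = y - alpha*grad = -2.0937
  prox(v) = soft_thresh(-2.0937, 0.2747) = -1.819
f(x_4) = 2*(-1.819)^2 + 10*(-1.819) + 2.68*|-1.819| = -6.6976


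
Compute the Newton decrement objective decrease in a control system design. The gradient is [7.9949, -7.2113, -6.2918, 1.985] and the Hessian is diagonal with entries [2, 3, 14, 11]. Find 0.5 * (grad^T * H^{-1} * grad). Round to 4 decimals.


Step 1: H is diagonal, so H^(-1) * g = [3.9975, -2.4038, -0.4494, 0.1805].
Step 2: g^T H^(-1) g = sum_i g_i^2 / H_ii
  = (7.9949)^2/2 + (-7.2113)^2/3 + (-6.2918)^2/14 + (1.985)^2/11
  = 31.9592 + 17.3343 + 2.8276 + 0.3582 = 52.4793
Step 3: Objective decrease = 0.5 * g^T H^(-1) g = 26.2397


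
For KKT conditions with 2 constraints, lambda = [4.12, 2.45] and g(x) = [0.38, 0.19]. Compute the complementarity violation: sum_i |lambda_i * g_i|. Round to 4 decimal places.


KKT complementary slackness check:
lambda_1 * g_1 = 4.12 * 0.38 = 1.5656
lambda_2 * g_2 = 2.45 * 0.19 = 0.4655
Total violation = 1.5656 + 0.4655 = 2.0311


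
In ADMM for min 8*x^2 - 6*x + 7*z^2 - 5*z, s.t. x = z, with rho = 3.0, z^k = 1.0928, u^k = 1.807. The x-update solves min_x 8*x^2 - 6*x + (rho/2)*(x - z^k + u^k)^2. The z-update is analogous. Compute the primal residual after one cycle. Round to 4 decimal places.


ADMM iteration with rho = 3.0, z^k = 1.0928, u^k = 1.807
Step 1: x-update.
Minimize 8*x^2 - 6*x + (3.0/2)*(x - 1.0928 + 1.807)^2
FOC: (2*8 + 3.0)*x = 6 + 3.0*(1.0928 - 1.807)
x^{k+1} = 0.203
Step 2: z-update.
Minimize 7*z^2 - 5*z + (3.0/2)*(0.203 - z + 1.807)^2
FOC: (2*7 + 3.0)*z = 5 + 3.0*(0.203 + 1.807)
z^{k+1} = 0.6488
Step 3: u-update.
u^{k+1} = 1.807 + 0.203 - 0.6488 = 1.3612
Step 4: Primal residual = |0.203 - 0.6488| = 0.4458


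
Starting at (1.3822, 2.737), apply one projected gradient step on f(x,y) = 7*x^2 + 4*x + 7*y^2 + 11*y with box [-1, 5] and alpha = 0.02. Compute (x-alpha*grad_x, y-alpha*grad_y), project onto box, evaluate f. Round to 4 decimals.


Step 1: Compute gradient at (1.3822, 2.737).
grad_x = 2*7*1.3822 + 4 = 23.3508
grad_y = 2*7*2.737 + 11 = 49.318
Step 2: Gradient step.
x_raw = 1.3822 - 0.02*23.3508 = 0.9152
y_raw = 2.737 - 0.02*49.318 = 1.7506
Step 3: Project onto [-1, 5].
x_proj = clip(0.9152) = 0.9152
y_proj = clip(1.7506) = 1.7506
Step 4: Evaluate f.
f(0.9152, 1.7506) = 50.2339


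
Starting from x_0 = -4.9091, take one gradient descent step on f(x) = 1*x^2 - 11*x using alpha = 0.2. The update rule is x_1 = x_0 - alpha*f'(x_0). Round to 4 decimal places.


We compute the gradient at x_0 and apply the update.
f'(x) = 2*x - 11
f'(-4.9091) = 2*-4.9091 - 11 = -20.8182
x_1 = -4.9091 - 0.2*-20.8182 = -0.7455


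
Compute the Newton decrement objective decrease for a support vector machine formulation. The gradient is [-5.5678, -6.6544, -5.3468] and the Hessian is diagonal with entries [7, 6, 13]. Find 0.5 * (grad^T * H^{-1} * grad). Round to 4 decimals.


Step 1: H is diagonal, so H^(-1) * g = [-0.7954, -1.1091, -0.4113].
Step 2: g^T H^(-1) g = sum_i g_i^2 / H_ii
  = (-5.5678)^2/7 + (-6.6544)^2/6 + (-5.3468)^2/13
  = 4.4286 + 7.3802 + 2.1991 = 14.0079
Step 3: Objective decrease = 0.5 * g^T H^(-1) g = 7.0039


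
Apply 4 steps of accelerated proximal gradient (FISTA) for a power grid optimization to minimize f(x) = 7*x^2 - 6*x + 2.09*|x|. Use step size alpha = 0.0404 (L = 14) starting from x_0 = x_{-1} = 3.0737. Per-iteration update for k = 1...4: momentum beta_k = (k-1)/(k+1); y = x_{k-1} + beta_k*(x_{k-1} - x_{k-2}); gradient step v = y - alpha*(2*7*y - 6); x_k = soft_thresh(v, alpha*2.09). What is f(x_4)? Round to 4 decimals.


FISTA on f(x) = 7*x^2 - 6*x + 2.09*|x|
L = 14, alpha = 0.0404
Iteration 1: beta = 0.0, y = 3.0737 + 0.0*(3.0737 - 3.0737) = 3.0737
  grad(y) = 37.0318, v = y - alpha*grad = 1.5776
  prox(v) = soft_thresh(1.5776, 0.0844) = 1.4932
Iteration 2: beta = 0.3333, y = 1.4932 + 0.3333*(1.4932 - 3.0737) = 0.9663
  grad(y) = 7.5287, v = y - alpha*grad = 0.6622
  prox(v) = soft_thresh(0.6622, 0.0844) = 0.5777
Iteration 3: beta = 0.5, y = 0.5777 + 0.5*(0.5777 - 1.4932) = 0.12
  grad(y) = -4.3197, v = y - alpha*grad = 0.2945
  prox(v) = soft_thresh(0.2945, 0.0844) = 0.2101
Iteration 4: beta = 0.6, y = 0.2101 + 0.6*(0.2101 - 0.5777) = -0.0105
  grad(y) = -6.1467, v = y - alpha*grad = 0.2378
  prox(v) = soft_thresh(0.2378, 0.0844) = 0.1534
f(x_4) = 7*0.1534^2 - 6*0.1534 + 2.09*|0.1534| = -0.4351


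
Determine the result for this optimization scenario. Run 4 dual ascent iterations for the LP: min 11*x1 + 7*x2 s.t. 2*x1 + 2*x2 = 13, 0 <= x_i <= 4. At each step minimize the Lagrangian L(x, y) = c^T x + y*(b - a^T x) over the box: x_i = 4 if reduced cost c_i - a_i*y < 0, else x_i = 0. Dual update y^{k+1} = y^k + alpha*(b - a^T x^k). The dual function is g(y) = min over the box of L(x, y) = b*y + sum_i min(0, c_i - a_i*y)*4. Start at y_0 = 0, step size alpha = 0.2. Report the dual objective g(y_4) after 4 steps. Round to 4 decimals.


Dual ascent for LP: min 11*x1 + 7*x2, 2*x1 + 2*x2 = 13, 0 <= x_i <= 4
Step 1: y^k = 0.0, reduced costs: (11.0, 7.0)
  x^k = (0.0, 0.0), subgradient = b - a^T x = 13.0
  y^{k+1} = 0.0 + 0.2*13.0 = 2.6
Step 2: y^k = 2.6, reduced costs: (5.8, 1.8)
  x^k = (0.0, 0.0), subgradient = b - a^T x = 13.0
  y^{k+1} = 2.6 + 0.2*13.0 = 5.2
Step 3: y^k = 5.2, reduced costs: (0.6, -3.4)
  x^k = (0.0, 4.0), subgradient = b - a^T x = 5.0
  y^{k+1} = 5.2 + 0.2*5.0 = 6.2
Step 4: y^k = 6.2, reduced costs: (-1.4, -5.4)
  x^k = (4.0, 4.0), subgradient = b - a^T x = -3.0
  y^{k+1} = 6.2 + 0.2*-3.0 = 5.6
Dual objective at y_4 = 5.6: reduced costs (-0.2, -4.2), box minimizer x = (4.0, 4.0)
g(y_4) = b*y + (c1 - a1*y)*x1 + (c2 - a2*y)*x2 = 13*5.6 + (-0.2)*4.0 + (-4.2)*4.0 = 72.8 - 0.8 - 16.8 = 55.2


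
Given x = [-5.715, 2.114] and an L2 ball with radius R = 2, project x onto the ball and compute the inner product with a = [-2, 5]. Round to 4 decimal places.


Step 1: Compute ||x|| (intermediates to 6 decimals).
||x|| = sqrt((-5.715)^2 + 2.114^2) = 6.093457
Step 2: Project.
Since ||x|| > R, scale = R/||x|| = 2/6.093457 = 0.328221, proj(x) = scale * x
proj(x) = [-1.875783, 0.693859]
Step 3: Dot product.
a^T * proj(x) = -2*(-1.875783) + 5*0.693859 = 7.2209


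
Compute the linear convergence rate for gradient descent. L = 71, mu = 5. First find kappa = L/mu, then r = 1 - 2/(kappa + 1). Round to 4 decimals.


Step 1: Compute the condition number.
kappa = L/mu = 71/5 = 14.2
Step 2: Compute the convergence rate.
r = 1 - 2/(kappa + 1) = 1 - 2*mu/(L + mu) = (L - mu)/(L + mu) = 66/76 = 0.8684


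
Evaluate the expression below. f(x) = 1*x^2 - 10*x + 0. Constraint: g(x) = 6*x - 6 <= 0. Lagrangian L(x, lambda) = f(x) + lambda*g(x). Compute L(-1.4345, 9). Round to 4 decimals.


Step 1: Evaluate f(x).
f(-1.4345) = 1*(-1.4345)^2 - 10*(-1.4345) + 0 = 16.4028
Step 2: Evaluate g(x).
g(-1.4345) = 6*-1.4345 - 6 = -14.607
Step 3: Compute Lagrangian.
L = 16.4028 + 9*-14.607 = -115.0602


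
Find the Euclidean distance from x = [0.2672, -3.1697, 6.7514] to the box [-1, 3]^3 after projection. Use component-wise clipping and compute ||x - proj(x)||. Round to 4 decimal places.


Project each component onto [-1, 3].
clip(0.2672) = 0.2672, clip(-3.1697) = -1.0, clip(6.7514) = 3.0
Projection = [0.2672, -1.0, 3.0]
Squared diffs: [0.0, 4.7076, 14.073]
Distance = sqrt(18.7806) = 4.3337


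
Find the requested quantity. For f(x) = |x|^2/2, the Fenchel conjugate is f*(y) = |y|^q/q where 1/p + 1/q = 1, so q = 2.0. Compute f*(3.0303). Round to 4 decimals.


The conjugate exponent q satisfies 1/p + 1/q = 1.
p = 2, so q = 2/(2 - 1) = 2.0
|y|^q = 3.0303^2.0 = 9.1827
f*(3.0303) = 9.1827 / 2.0 = 4.5914


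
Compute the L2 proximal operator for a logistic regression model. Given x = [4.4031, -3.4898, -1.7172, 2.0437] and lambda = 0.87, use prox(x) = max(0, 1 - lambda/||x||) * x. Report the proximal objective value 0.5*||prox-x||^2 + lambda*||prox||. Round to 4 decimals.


Step 1: Compute ||x||.
||x|| = 6.2202
Step 2: Compute scaling factor.
scale = max(0, 1 - 0.87/6.2202) = 0.8601
Step 3: prox(x) = [3.7873, -3.0017, -1.477, 1.7579]
||prox(x)|| = 5.3502
Step 4: Proximal objective.
0.5*||prox-x||^2 = 0.3785
lambda*||prox|| = 4.6547
Total = 5.0332


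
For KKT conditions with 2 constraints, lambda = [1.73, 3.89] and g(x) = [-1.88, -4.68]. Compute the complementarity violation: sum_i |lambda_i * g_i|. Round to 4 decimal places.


KKT complementary slackness check:
lambda_1 * g_1 = 1.73 * -1.88 = -3.2524
lambda_2 * g_2 = 3.89 * -4.68 = -18.2052
Total violation = 3.2524 + 18.2052 = 21.4576


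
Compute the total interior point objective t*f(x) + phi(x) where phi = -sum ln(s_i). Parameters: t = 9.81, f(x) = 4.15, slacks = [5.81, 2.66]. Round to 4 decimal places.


Step 1: Compute log-barrier.
ln values: [1.7596, 0.9783]
phi = -(1.7596 + 0.9783) = -2.7379
Step 2: Compute augmented objective.
t*f(x) = 9.81*4.15 = 40.7115
Total = 40.7115 - 2.7379 = 37.9736


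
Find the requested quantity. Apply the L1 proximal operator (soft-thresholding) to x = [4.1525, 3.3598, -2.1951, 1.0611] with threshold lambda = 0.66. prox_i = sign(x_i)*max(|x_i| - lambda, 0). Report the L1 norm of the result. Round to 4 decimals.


Soft-thresholding with lambda = 0.66:
prox(4.1525) = sign(4.1525)*max(|4.1525| - 0.66, 0) = 3.4925
prox(3.3598) = sign(3.3598)*max(|3.3598| - 0.66, 0) = 2.6998
prox(-2.1951) = sign(-2.1951)*max(|-2.1951| - 0.66, 0) = -1.5351
prox(1.0611) = sign(1.0611)*max(|1.0611| - 0.66, 0) = 0.4011
prox(x) = [3.4925, 2.6998, -1.5351, 0.4011]
||prox(x)||_1 = 3.4925 + 2.6998 + 1.5351 + 0.4011 = 8.1285


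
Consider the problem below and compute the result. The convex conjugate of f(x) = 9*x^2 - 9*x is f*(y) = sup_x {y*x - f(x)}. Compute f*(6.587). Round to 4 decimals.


f*(y) = sup_x {y*x - a*x^2 - b*x} = sup_x {(y-b)*x - a*x^2}
FOC: (y - b) - 2a*x = 0 => x* = (y - b)/(2a)
x* = (6.587 + 9)/(2*9) = 0.8659
f*(6.587) = (y-b)^2/(4a) = (6.587 + 9)^2/(4*9)
= 242.9546/36 = 6.7487


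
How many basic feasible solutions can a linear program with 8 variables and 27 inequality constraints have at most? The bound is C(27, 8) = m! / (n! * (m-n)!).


Each vertex corresponds to some choice of n active constraints out of m, so the number of vertices is at most C(m, n) = m! / (n!(m-n)!).
m = 27, n = 8
Numerator: 27 * 26 * 25 * 24 * 23 * 22 * 21 * 20
Denominator: 8! = 40320
C(27, 8) = 2220075


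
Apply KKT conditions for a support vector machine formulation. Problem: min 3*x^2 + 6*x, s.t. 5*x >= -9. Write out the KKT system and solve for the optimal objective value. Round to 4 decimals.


Step 1: Try lambda = 0 (constraint inactive).
Stationarity: 2*3*x + 6 = 0
x* = -6/(2*3) = -1.0
Check constraint: 5*-1.0 = -5.0 >= -9 -- satisfied.
Step 2: Compute optimal value.
f(x*) = 3*(-1.0)^2 + 6*(-1.0) = -3.0


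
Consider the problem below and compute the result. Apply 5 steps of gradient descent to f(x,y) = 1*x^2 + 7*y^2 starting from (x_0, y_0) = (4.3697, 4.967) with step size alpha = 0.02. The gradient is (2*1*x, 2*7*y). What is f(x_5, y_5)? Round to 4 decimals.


Gradient descent on f(x,y) = 1*x^2 + 7*y^2.
Starting point: (4.3697, 4.967), alpha = 0.02
Step 1: grad_x = 2*1*4.3697 = 8.7394, grad_y = 2*7*4.967 = 69.538
  x_1 = 4.3697 - 0.02*8.7394 = 4.1949
  y_1 = 4.967 - 0.02*69.538 = 3.5762
Step 2: grad_x = 2*1*4.1949 = 8.3898, grad_y = 2*7*3.5762 = 50.0674
  x_2 = 4.1949 - 0.02*8.3898 = 4.0271
  y_2 = 3.5762 - 0.02*50.0674 = 2.5749
Step 3: grad_x = 2*1*4.0271 = 8.0542, grad_y = 2*7*2.5749 = 36.0485
  x_3 = 4.0271 - 0.02*8.0542 = 3.866
  y_3 = 2.5749 - 0.02*36.0485 = 1.8539
Step 4: grad_x = 2*1*3.866 = 7.7321, grad_y = 2*7*1.8539 = 25.9549
  x_4 = 3.866 - 0.02*7.7321 = 3.7114
  y_4 = 1.8539 - 0.02*25.9549 = 1.3348
Step 5: grad_x = 2*1*3.7114 = 7.4228, grad_y = 2*7*1.3348 = 18.6875
  x_5 = 3.7114 - 0.02*7.4228 = 3.5629
  y_5 = 1.3348 - 0.02*18.6875 = 0.9611
f(3.5629, 0.9611) = 1*3.5629^2 + 7*0.9611^2 = 19.1601


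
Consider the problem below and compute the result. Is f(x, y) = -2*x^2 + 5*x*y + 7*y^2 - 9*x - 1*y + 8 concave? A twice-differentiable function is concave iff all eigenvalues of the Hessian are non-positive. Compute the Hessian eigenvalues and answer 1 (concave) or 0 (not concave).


The Hessian of f(x,y) = -2*x^2 + 5*x*y + 7*y^2 - 9*x - 1*y + 8 is:
H = [[-4, 5], [5, 14]]
Trace = -4 + 14 = 10
Determinant = -4*14 - (5)^2 = -81
Discriminant = (10)^2 - 4*-81 = 424.0
Eigenvalues: lambda_1 = -5.2956, lambda_2 = 15.2956
The function is not concave.

0


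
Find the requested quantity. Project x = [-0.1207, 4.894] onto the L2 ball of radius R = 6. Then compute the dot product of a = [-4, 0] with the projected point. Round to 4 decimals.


Step 1: Compute ||x|| (intermediates to 6 decimals).
||x|| = sqrt((-0.1207)^2 + 4.894^2) = 4.895488
Step 2: Project.
Since ||x|| <= R, proj = x (no scaling needed).
proj(x) = [-0.1207, 4.894]
Step 3: Dot product.
a^T * proj(x) = -4*(-0.1207) + 0*4.894 = 0.4828


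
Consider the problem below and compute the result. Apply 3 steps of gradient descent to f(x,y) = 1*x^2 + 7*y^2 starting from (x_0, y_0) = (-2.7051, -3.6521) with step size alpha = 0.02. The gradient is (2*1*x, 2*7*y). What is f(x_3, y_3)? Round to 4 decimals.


Gradient descent on f(x,y) = 1*x^2 + 7*y^2.
Starting point: (-2.7051, -3.6521), alpha = 0.02
Step 1: grad_x = 2*1*-2.7051 = -5.4102, grad_y = 2*7*-3.6521 = -51.1294
  x_1 = -2.7051 - 0.02*-5.4102 = -2.5969
  y_1 = -3.6521 - 0.02*-51.1294 = -2.6295
Step 2: grad_x = 2*1*-2.5969 = -5.1938, grad_y = 2*7*-2.6295 = -36.8132
  x_2 = -2.5969 - 0.02*-5.1938 = -2.493
  y_2 = -2.6295 - 0.02*-36.8132 = -1.8932
Step 3: grad_x = 2*1*-2.493 = -4.986, grad_y = 2*7*-1.8932 = -26.5055
  x_3 = -2.493 - 0.02*-4.986 = -2.3933
  y_3 = -1.8932 - 0.02*-26.5055 = -1.3631
f(-2.3933, -1.3631) = 1*(-2.3933)^2 + 7*(-1.3631)^2 = 18.7349


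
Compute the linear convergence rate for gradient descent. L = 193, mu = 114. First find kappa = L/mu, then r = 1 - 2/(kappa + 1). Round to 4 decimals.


Step 1: Compute the condition number.
kappa = L/mu = 193/114 = 1.693
Step 2: Compute the convergence rate.
r = 1 - 2/(kappa + 1) = 1 - 2*mu/(L + mu) = (L - mu)/(L + mu) = 79/307 = 0.2573


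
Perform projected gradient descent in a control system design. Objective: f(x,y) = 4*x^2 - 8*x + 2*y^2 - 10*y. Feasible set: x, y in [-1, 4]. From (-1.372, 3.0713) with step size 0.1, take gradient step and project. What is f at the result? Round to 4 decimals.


Step 1: Compute gradient at (-1.372, 3.0713).
grad_x = 2*4*-1.372 - 8 = -18.976
grad_y = 2*2*3.0713 - 10 = 2.2852
Step 2: Gradient step.
x_raw = -1.372 - 0.1*-18.976 = 0.5256
y_raw = 3.0713 - 0.1*2.2852 = 2.8428
Step 3: Project onto [-1, 4].
x_proj = clip(0.5256) = 0.5256
y_proj = clip(2.8428) = 2.8428
Step 4: Evaluate f.
f(0.5256, 2.8428) = -15.3648


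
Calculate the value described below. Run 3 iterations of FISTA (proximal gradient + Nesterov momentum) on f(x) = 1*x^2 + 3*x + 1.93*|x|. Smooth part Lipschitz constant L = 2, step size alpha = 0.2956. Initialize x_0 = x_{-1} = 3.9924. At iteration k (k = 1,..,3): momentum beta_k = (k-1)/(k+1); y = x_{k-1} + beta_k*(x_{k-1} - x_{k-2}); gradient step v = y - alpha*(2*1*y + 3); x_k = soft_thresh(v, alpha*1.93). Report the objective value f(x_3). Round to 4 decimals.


FISTA on f(x) = 1*x^2 + 3*x + 1.93*|x|
L = 2, alpha = 0.2956
Iteration 1: beta = 0.0, y = 3.9924 + 0.0*(3.9924 - 3.9924) = 3.9924
  grad(y) = 10.9848, v = y - alpha*grad = 0.7453
  prox(v) = soft_thresh(0.7453, 0.5705) = 0.1748
Iteration 2: beta = 0.3333, y = 0.1748 + 0.3333*(0.1748 - 3.9924) = -1.0978
  grad(y) = 0.8045, v = y - alpha*grad = -1.3356
  prox(v) = soft_thresh(-1.3356, 0.5705) = -0.7651
Iteration 3: beta = 0.5, y = -0.7651 + 0.5*(-0.7651 - 0.1748) = -1.235
  grad(y) = 0.5301, v = y - alpha*grad = -1.3917
  prox(v) = soft_thresh(-1.3917, 0.5705) = -0.8211
f(x_3) = 1*(-0.8211)^2 + 3*(-0.8211) + 1.93*|-0.8211| = -0.2043


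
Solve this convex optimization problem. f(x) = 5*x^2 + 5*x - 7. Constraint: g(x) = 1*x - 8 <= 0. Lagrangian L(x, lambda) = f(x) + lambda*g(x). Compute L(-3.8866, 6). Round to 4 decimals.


Step 1: Evaluate f(x).
f(-3.8866) = 5*(-3.8866)^2 + 5*(-3.8866) - 7 = 49.0953
Step 2: Evaluate g(x).
g(-3.8866) = 1*-3.8866 - 8 = -11.8866
Step 3: Compute Lagrangian.
L = 49.0953 + 6*-11.8866 = -22.2243


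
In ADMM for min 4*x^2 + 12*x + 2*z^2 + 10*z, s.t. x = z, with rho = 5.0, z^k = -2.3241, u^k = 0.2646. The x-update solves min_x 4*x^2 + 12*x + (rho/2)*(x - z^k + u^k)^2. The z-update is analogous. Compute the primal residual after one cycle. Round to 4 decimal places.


ADMM iteration with rho = 5.0, z^k = -2.3241, u^k = 0.2646
Step 1: x-update.
Minimize 4*x^2 + 12*x + (5.0/2)*(x + 2.3241 + 0.2646)^2
FOC: (2*4 + 5.0)*x = -12 + 5.0*(-2.3241 - 0.2646)
x^{k+1} = -1.9187
Step 2: z-update.
Minimize 2*z^2 + 10*z + (5.0/2)*(-1.9187 - z + 0.2646)^2
FOC: (2*2 + 5.0)*z = -10 + 5.0*(-1.9187 + 0.2646)
z^{k+1} = -2.0301
Step 3: u-update.
u^{k+1} = 0.2646 - 1.9187 + 2.0301 = 0.3759
Step 4: Primal residual = |-1.9187 + 2.0301| = 0.1113


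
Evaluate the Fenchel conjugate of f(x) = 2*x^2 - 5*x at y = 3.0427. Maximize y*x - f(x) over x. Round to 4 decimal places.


f*(y) = sup_x {y*x - a*x^2 - b*x} = sup_x {(y-b)*x - a*x^2}
FOC: (y - b) - 2a*x = 0 => x* = (y - b)/(2a)
x* = (3.0427 + 5)/(2*2) = 2.0107
f*(3.0427) = (y-b)^2/(4a) = (3.0427 + 5)^2/(4*2)
= 64.685/8 = 8.0856


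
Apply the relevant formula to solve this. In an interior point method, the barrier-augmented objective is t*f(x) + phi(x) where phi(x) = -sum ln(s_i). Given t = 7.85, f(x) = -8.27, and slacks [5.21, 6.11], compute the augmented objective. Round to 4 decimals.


Step 1: Compute log-barrier.
ln values: [1.6506, 1.8099]
phi = -(1.6506 + 1.8099) = -3.4605
Step 2: Compute augmented objective.
t*f(x) = 7.85*-8.27 = -64.9195
Total = -64.9195 - 3.4605 = -68.38


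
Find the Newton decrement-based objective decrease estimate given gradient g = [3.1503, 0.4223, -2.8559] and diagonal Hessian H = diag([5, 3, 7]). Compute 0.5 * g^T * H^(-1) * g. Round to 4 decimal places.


Step 1: H is diagonal, so H^(-1) * g = [0.6301, 0.1408, -0.408].
Step 2: g^T H^(-1) g = sum_i g_i^2 / H_ii
  = (3.1503)^2/5 + (0.4223)^2/3 + (-2.8559)^2/7
  = 1.9849 + 0.0594 + 1.1652 = 3.2095
Step 3: Objective decrease = 0.5 * g^T H^(-1) g = 1.6047


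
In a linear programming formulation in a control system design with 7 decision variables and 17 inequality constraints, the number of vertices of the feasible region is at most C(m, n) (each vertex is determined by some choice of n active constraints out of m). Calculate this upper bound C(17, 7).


Each vertex corresponds to some choice of n active constraints out of m, so the number of vertices is at most C(m, n) = m! / (n!(m-n)!).
m = 17, n = 7
Numerator: 17 * 16 * 15 * 14 * 13 * 12 * 11
Denominator: 7! = 5040
C(17, 7) = 19448


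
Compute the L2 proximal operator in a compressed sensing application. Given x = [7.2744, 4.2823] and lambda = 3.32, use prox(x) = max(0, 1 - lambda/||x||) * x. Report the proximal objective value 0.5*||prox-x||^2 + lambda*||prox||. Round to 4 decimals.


Step 1: Compute ||x||.
||x|| = 8.4413
Step 2: Compute scaling factor.
scale = max(0, 1 - 3.32/8.4413) = 0.6067
Step 3: prox(x) = [4.4133, 2.598]
||prox(x)|| = 5.1213
Step 4: Proximal objective.
0.5*||prox-x||^2 = 5.5112
lambda*||prox|| = 17.0027
Total = 22.5138


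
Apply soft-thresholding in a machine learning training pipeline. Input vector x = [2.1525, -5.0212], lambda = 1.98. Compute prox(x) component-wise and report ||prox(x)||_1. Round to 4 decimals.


Soft-thresholding with lambda = 1.98:
prox(2.1525) = sign(2.1525)*max(|2.1525| - 1.98, 0) = 0.1725
prox(-5.0212) = sign(-5.0212)*max(|-5.0212| - 1.98, 0) = -3.0412
prox(x) = [0.1725, -3.0412]
||prox(x)||_1 = 0.1725 + 3.0412 = 3.2137


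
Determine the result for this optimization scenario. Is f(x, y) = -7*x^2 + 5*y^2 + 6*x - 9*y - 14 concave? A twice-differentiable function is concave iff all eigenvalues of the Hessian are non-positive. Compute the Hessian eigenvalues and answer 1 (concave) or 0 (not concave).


The Hessian of f(x,y) = -7*x^2 + 5*y^2 + 6*x - 9*y - 14 is:
H = [[-14, 0], [0, 10]]
Trace = -14 + 10 = -4
Determinant = -14*10 - (0)^2 = -140
Discriminant = (-4)^2 - 4*-140 = 576.0
Eigenvalues: lambda_1 = -14.0, lambda_2 = 10.0
The function is not concave.

0


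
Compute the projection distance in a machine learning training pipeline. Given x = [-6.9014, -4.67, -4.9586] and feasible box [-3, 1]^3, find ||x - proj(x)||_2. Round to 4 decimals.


Project each component onto [-3, 1].
clip(-6.9014) = -3.0, clip(-4.67) = -3.0, clip(-4.9586) = -3.0
Projection = [-3.0, -3.0, -3.0]
Squared diffs: [15.2209, 2.7889, 3.8361]
Distance = sqrt(21.8459) = 4.674


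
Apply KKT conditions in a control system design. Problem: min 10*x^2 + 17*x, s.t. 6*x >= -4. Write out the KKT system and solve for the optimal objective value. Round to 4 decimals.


Step 1: Try lambda = 0 (constraint inactive).
x_unc = -17/(2*10) = -0.85
Check: 6*-0.85 = -5.1 < -4 -- violated!
Step 2: Constraint must be active: 6*x = -4
x* = -4/6 = -2/3 = -0.6667 (rounded; the exact value -2/3 is used below)
lambda = (2*10*(-2/3) + 17)/6 = 0.6111
Step 3: Compute optimal value.
f(x*) = 10*(-2/3)^2 + 17*(-2/3) = -6.8889


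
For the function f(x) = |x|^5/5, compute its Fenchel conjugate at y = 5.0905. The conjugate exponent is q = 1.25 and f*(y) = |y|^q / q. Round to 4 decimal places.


The conjugate exponent q satisfies 1/p + 1/q = 1.
p = 5, so q = 5/(5 - 1) = 1.25
|y|^q = 5.0905^1.25 = 7.6463
f*(5.0905) = 7.6463 / 1.25 = 6.117


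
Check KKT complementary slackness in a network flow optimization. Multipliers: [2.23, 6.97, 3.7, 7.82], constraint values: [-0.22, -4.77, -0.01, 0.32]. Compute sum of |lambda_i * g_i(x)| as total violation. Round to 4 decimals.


KKT complementary slackness check:
lambda_1 * g_1 = 2.23 * -0.22 = -0.4906
lambda_2 * g_2 = 6.97 * -4.77 = -33.2469
lambda_3 * g_3 = 3.7 * -0.01 = -0.037
lambda_4 * g_4 = 7.82 * 0.32 = 2.5024
Total violation = 0.4906 + 33.2469 + 0.037 + 2.5024 = 36.2769


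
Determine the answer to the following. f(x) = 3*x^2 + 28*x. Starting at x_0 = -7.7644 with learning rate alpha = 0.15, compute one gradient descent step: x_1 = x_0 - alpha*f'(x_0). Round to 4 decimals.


We compute the gradient at x_0 and apply the update.
f'(x) = 6*x + 28
f'(-7.7644) = 6*-7.7644 + 28 = -18.5864
x_1 = -7.7644 - 0.15*-18.5864 = -4.9764


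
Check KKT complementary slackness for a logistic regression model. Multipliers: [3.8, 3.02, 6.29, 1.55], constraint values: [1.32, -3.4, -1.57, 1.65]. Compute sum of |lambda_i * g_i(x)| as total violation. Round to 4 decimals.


KKT complementary slackness check:
lambda_1 * g_1 = 3.8 * 1.32 = 5.016
lambda_2 * g_2 = 3.02 * -3.4 = -10.268
lambda_3 * g_3 = 6.29 * -1.57 = -9.8753
lambda_4 * g_4 = 1.55 * 1.65 = 2.5575
Total violation = 5.016 + 10.268 + 9.8753 + 2.5575 = 27.7168


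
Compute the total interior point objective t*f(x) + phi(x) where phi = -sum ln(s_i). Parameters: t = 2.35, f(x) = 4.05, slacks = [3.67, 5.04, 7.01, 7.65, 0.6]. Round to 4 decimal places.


Step 1: Compute log-barrier.
ln values: [1.3002, 1.6174, 1.9473, 2.0347, -0.5108]
phi = -(1.3002 + 1.6174 + 1.9473 + 2.0347 - 0.5108) = -6.3888
Step 2: Compute augmented objective.
t*f(x) = 2.35*4.05 = 9.5175
Total = 9.5175 - 6.3888 = 3.1287


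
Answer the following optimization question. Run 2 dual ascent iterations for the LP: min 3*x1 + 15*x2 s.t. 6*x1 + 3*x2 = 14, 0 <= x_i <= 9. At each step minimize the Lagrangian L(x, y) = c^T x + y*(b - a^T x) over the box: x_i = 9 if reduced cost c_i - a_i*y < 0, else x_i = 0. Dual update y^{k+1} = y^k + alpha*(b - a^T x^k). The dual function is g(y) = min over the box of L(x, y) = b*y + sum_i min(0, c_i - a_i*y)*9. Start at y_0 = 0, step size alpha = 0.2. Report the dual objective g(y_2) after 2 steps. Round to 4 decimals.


Dual ascent for LP: min 3*x1 + 15*x2, 6*x1 + 3*x2 = 14, 0 <= x_i <= 9
Step 1: y^k = 0.0, reduced costs: (3.0, 15.0)
  x^k = (0.0, 0.0), subgradient = b - a^T x = 14.0
  y^{k+1} = 0.0 + 0.2*14.0 = 2.8
Step 2: y^k = 2.8, reduced costs: (-13.8, 6.6)
  x^k = (9.0, 0.0), subgradient = b - a^T x = -40.0
  y^{k+1} = 2.8 + 0.2*-40.0 = -5.2
Dual objective at y_2 = -5.2: reduced costs (34.2, 30.6), box minimizer x = (0.0, 0.0)
g(y_2) = b*y + (c1 - a1*y)*x1 + (c2 - a2*y)*x2 = 14*(-5.2) + 34.2*0.0 + 30.6*0.0 = -72.8 + 0.0 + 0.0 = -72.8


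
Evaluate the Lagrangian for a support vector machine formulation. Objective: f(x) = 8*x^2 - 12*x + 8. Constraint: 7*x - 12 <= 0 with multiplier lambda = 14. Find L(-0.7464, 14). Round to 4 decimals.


Step 1: Evaluate f(x).
f(-0.7464) = 8*(-0.7464)^2 - 12*(-0.7464) + 8 = 21.4137
Step 2: Evaluate g(x).
g(-0.7464) = 7*-0.7464 - 12 = -17.2248
Step 3: Compute Lagrangian.
L = 21.4137 + 14*-17.2248 = -219.7335


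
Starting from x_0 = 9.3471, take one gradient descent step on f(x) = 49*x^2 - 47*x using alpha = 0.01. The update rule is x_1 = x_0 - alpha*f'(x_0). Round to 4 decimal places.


We compute the gradient at x_0 and apply the update.
f'(x) = 98*x - 47
f'(9.3471) = 98*9.3471 - 47 = 869.0158
x_1 = 9.3471 - 0.01*869.0158 = 0.6569


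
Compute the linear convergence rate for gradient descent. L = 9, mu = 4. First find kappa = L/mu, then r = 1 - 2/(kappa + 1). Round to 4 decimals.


Step 1: Compute the condition number.
kappa = L/mu = 9/4 = 2.25
Step 2: Compute the convergence rate.
r = 1 - 2/(kappa + 1) = 1 - 2*mu/(L + mu) = (L - mu)/(L + mu) = 5/13 = 0.3846


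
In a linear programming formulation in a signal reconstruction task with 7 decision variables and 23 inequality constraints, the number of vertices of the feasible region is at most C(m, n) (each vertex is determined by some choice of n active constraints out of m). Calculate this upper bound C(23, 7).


Each vertex corresponds to some choice of n active constraints out of m, so the number of vertices is at most C(m, n) = m! / (n!(m-n)!).
m = 23, n = 7
Numerator: 23 * 22 * 21 * 20 * 19 * 18 * 17
Denominator: 7! = 5040
C(23, 7) = 245157


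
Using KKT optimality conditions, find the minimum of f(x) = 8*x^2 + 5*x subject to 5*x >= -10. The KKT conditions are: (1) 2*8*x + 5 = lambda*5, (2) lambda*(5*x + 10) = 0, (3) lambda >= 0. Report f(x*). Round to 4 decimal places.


Step 1: Try lambda = 0 (constraint inactive).
Stationarity: 2*8*x + 5 = 0
x* = -5/(2*8) = -0.3125
Check constraint: 5*-0.3125 = -1.5625 >= -10 -- satisfied.
Step 2: Compute optimal value.
f(x*) = 8*(-0.3125)^2 + 5*(-0.3125) = -0.7813


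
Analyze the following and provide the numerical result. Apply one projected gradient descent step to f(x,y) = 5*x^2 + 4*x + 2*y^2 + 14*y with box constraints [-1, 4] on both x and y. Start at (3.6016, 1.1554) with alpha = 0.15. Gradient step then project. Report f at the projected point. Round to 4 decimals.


Step 1: Compute gradient at (3.6016, 1.1554).
grad_x = 2*5*3.6016 + 4 = 40.016
grad_y = 2*2*1.1554 + 14 = 18.6216
Step 2: Gradient step.
x_raw = 3.6016 - 0.15*40.016 = -2.4008
y_raw = 1.1554 - 0.15*18.6216 = -1.6378
Step 3: Project onto [-1, 4].
x_proj = clip(-2.4008) = -1.0
y_proj = clip(-1.6378) = -1.0
Step 4: Evaluate f.
f(-1.0, -1.0) = -11.0


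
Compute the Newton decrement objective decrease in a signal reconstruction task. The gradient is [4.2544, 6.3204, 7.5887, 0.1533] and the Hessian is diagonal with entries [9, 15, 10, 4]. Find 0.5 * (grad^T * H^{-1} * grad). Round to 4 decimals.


Step 1: H is diagonal, so H^(-1) * g = [0.4727, 0.4214, 0.7589, 0.0383].
Step 2: g^T H^(-1) g = sum_i g_i^2 / H_ii
  = (4.2544)^2/9 + (6.3204)^2/15 + (7.5887)^2/10 + (0.1533)^2/4
  = 2.0111 + 2.6632 + 5.7588 + 0.0059 = 10.439
Step 3: Objective decrease = 0.5 * g^T H^(-1) g = 5.2195


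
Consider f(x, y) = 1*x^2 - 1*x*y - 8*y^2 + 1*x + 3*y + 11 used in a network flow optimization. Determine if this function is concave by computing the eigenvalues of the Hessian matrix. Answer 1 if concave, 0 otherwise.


The Hessian of f(x,y) = 1*x^2 - 1*x*y - 8*y^2 + 1*x + 3*y + 11 is:
H = [[2, -1], [-1, -16]]
Trace = 2 - 16 = -14
Determinant = 2*-16 - (-1)^2 = -33
Discriminant = (-14)^2 - 4*-33 = 328.0
Eigenvalues: lambda_1 = -16.0554, lambda_2 = 2.0554
The function is not concave.

0


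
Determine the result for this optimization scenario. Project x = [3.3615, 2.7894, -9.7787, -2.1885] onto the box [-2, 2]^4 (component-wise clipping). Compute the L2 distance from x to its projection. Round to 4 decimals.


Project each component onto [-2, 2].
clip(3.3615) = 2.0, clip(2.7894) = 2.0, clip(-9.7787) = -2.0, clip(-2.1885) = -2.0
Projection = [2.0, 2.0, -2.0, -2.0]
Squared diffs: [1.8537, 0.6232, 60.5082, 0.0355]
Distance = sqrt(63.0206) = 7.9385


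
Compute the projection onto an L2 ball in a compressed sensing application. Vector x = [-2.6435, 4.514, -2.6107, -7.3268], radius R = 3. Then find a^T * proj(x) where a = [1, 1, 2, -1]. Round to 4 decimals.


Step 1: Compute ||x|| (intermediates to 6 decimals).
||x|| = sqrt((-2.6435)^2 + 4.514^2 + (-2.6107)^2 + (-7.3268)^2) = 9.373475
Step 2: Project.
Since ||x|| > R, scale = R/||x|| = 3/9.373475 = 0.320052, proj(x) = scale * x
proj(x) = [-0.846057, 1.444715, -0.83556, -2.344957]
Step 3: Dot product.
a^T * proj(x) = 1*(-0.846057) + 1*1.444715 + 2*(-0.83556) - 1*(-2.344957) = 1.2725


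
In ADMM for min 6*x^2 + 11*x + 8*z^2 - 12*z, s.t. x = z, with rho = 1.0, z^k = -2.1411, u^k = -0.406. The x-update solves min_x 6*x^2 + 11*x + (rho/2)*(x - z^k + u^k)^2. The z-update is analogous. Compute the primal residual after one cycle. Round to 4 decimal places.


ADMM iteration with rho = 1.0, z^k = -2.1411, u^k = -0.406
Step 1: x-update.
Minimize 6*x^2 + 11*x + (1.0/2)*(x + 2.1411 - 0.406)^2
FOC: (2*6 + 1.0)*x = -11 + 1.0*(-2.1411 + 0.406)
x^{k+1} = -0.9796
Step 2: z-update.
Minimize 8*z^2 - 12*z + (1.0/2)*(-0.9796 - z - 0.406)^2
FOC: (2*8 + 1.0)*z = 12 + 1.0*(-0.9796 - 0.406)
z^{k+1} = 0.6244
Step 3: u-update.
u^{k+1} = -0.406 - 0.9796 - 0.6244 = -2.01
Step 4: Primal residual = |-0.9796 - 0.6244| = 1.604
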